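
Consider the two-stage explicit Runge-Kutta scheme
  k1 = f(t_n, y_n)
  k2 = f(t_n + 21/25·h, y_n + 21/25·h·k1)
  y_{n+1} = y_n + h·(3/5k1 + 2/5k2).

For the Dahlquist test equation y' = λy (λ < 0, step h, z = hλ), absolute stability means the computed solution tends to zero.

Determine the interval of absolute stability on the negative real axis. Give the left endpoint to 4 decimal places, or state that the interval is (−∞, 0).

(-2.9762, 0).

With y'=λy (z=hλ):
  k1=λy_n ⇒ h·k1=z·y_n;  k2=λ(1+21/25z)y_n ⇒ h·k2=z(1+21/25z)y_n
  y_{n+1}/y_n = 1 + 3/5z + 2/5z(1+21/25z) = 1 + z + 42/125z²
  R(z) = 1 + z + 42/125z².

Find x<0 with |R(x)|<1.
x=-1.64: |R|=0.2637
R=1: x+42/125x²=0 ⇒ x=−125/42=-2.9762; min R=1−1/(4·42/125)=0.2560>−1
Confirm numerically:
  x=-2.439: |R|=0.55977 <1
  x=-1.297: |R|=0.26822 <1
  x=-1.270: |R|=0.27193 <1
  x=-3.214: |R|=1.25681 >1
  x=-3.167: |R|=1.20304 >1
Interval (-2.9762, 0).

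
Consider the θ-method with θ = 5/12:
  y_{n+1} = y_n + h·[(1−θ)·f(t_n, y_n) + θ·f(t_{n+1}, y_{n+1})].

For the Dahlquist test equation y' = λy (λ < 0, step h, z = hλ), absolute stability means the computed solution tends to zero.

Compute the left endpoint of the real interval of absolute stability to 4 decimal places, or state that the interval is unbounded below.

z* = -12.0000.

On y'=λy, z=hλ:
  y_{n+1} = y_n + z·[7/12·y_n + 5/12·y_{n+1}] ⇒ (1 − 5/12z)y_{n+1} = (1 + 7/12z)y_n
  Hence R(z) = (1 + 7/12z)/(1 − 5/12z).

Find x<0 with |R(x)|<1.
x=-0.6: |R|=0.5200
R=−1: 1+7/12x = −1+5/12x ⇒ -1/6x=2 ⇒ x=2/(-1/6)=-12.0000
Confirm numerically:
  x=-11.239: |R|=0.97768 <1
  x=-11.082: |R|=0.97276 <1
  x=-9.774: |R|=0.92686 <1
  x=-7.376: |R|=0.81080 <1
  x=-12.350: |R|=1.00949 >1
  x=-12.265: |R|=1.00723 >1
  x=-12.058: |R|=1.00160 >1
So |R|<1 on (-12.0000, 0).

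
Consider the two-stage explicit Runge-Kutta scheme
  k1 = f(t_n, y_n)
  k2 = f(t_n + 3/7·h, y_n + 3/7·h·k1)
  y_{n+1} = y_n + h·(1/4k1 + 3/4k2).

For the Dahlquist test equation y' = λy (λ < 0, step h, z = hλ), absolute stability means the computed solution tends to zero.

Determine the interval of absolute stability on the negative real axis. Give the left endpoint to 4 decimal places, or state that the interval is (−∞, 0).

(-3.1111, 0).

With y'=λy (z=hλ):
  k1=λy_n ⇒ h·k1=z·y_n;  k2=λ(1+3/7z)y_n ⇒ h·k2=z(1+3/7z)y_n
  y_{n+1}/y_n = 1 + 1/4z + 3/4z(1+3/7z) = 1 + z + 9/28z²
  Hence R(z) = 1 + z + 9/28z².

Need |R(x)|<1, x<0.
x=-0.47: |R|=0.6010
R=1: x+9/28x²=0 ⇒ x=−28/9=-3.1111; min R=1−1/(4·9/28)=0.2222>−1
Confirm numerically:
  x=-3.040: |R|=0.93051 <1
  x=-2.755: |R|=0.68465 <1
  x=-2.256: |R|=0.37992 <1
  x=-1.560: |R|=0.22223 <1
  x=-3.513: |R|=1.45380 >1
  x=-3.480: |R|=1.41263 >1
  x=-3.275: |R|=1.17252 >1
Stable set (-3.1111, 0).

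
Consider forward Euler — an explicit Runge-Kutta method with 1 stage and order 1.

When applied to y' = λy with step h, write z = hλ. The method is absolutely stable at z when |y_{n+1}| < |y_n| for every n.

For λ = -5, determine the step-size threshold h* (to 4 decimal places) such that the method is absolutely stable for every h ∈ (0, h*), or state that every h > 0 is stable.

(-2.0000,0); λ=-5 ⇒ h* = 0.4000.

Test eqn y'=λy, z=hλ:
  order 1, 1-stage ⇒ R(z)=1+z
  (e.g. R(-0.82)=0.18000, |R|=0.18000)

Solve |R(x)|<1 on ℝ⁻.
x=-0.82: |R|=0.1800
|R(-1.37)|=0.3700 |R(-1.31)|=0.3100 |R(-0.82)|=0.1800
Bisect:
  x_lo=-2.3535 |R|=1.3535  x_hi=-0.0696 |R|=0.9304
  mid=-1.21152 |R|=0.21152 →hi
  mid=-1.78249 |R|=0.78249 →hi
  mid=-2.06797 |R|=1.06797 →lo
  mid=-1.92523 |R|=0.92523 →hi
  mid=-1.99660 |R|=0.99660 →hi
  mid=-2.03229 |R|=1.03229 →lo
  mid=-2.01444 |R|=1.01444 →lo
  mid=-2.00552 |R|=1.00552 →lo
  mid=-2.00106 |R|=1.00106 →lo
  ...
  [-2.00009,-1.99995] ⇒ x*=-2.0000
So |R|<1 on (-2.0000, 0).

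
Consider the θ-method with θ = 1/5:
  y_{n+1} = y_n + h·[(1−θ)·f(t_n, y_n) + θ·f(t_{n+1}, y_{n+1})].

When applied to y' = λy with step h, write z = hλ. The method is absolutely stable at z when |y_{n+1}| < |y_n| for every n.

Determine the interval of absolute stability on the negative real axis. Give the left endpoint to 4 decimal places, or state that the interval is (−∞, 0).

Set f=λy, z=hλ:
  y_{n+1} = y_n + z·[4/5·y_n + 1/5·y_{n+1}] ⇒ (1 − 1/5z)y_{n+1} = (1 + 4/5z)y_n
  ⇒ R(z) = (1 + 4/5z)/(1 − 1/5z).

Solve |R(x)|<1 on ℝ⁻.
x=-1.64: |R|=0.2349
R=−1: 1+4/5x = −1+1/5x ⇒ -3/5x=2 ⇒ x=2/(-3/5)=-3.3333
Confirm numerically:
  x=-2.686: |R|=0.74733 <1
  x=-2.461: |R|=0.64924 <1
  x=-1.398: |R|=0.09253 <1
  x=-3.711: |R|=1.13007 >1
  x=-3.479: |R|=1.05154 >1
Interval (-3.3333, 0).

(-3.3333, 0).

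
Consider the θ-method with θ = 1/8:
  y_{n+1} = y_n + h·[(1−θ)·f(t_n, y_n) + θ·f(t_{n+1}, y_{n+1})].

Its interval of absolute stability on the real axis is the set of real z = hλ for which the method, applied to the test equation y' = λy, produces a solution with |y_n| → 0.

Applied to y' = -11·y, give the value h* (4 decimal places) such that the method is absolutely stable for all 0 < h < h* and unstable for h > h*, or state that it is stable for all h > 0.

With y'=λy (z=hλ):
  y_{n+1} = y_n + z·[7/8·y_n + 1/8·y_{n+1}] ⇒ (1 − 1/8z)y_{n+1} = (1 + 7/8z)y_n
  so R(z) = (1 + 7/8z)/(1 − 1/8z).

Need |R(x)|<1, x<0.
x=-0.63: |R|=0.4160
R=−1: 1+7/8x = −1+1/8x ⇒ -3/4x=2 ⇒ x=2/(-3/4)=-2.6667
Confirm numerically:
  x=-2.241: |R|=0.75061 <1
  x=-1.534: |R|=0.28718 <1
  x=-1.511: |R|=0.27095 <1
  x=-1.097: |R|=0.03529 <1
  x=-3.244: |R|=1.30808 >1
  x=-2.692: |R|=1.01422 >1
So |R|<1 on (-2.6667, 0).

(-2.6667,0); λ=-11 ⇒ h* = (8/3)/11 = 0.2424.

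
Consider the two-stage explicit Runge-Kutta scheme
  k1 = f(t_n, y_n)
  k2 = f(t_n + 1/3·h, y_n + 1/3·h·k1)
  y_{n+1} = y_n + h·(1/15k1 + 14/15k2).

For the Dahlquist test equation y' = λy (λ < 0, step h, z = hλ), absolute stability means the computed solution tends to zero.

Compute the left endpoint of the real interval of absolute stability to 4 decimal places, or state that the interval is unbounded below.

z* = -3.2143.

With y'=λy (z=hλ):
  k1=λy_n ⇒ h·k1=z·y_n;  k2=λ(1+1/3z)y_n ⇒ h·k2=z(1+1/3z)y_n
  y_{n+1}/y_n = 1 + 1/15z + 14/15z(1+1/3z) = 1 + z + 14/45z²
  Hence R(z) = 1 + z + 14/45z².

Need |R(x)|<1, x<0.
x=-0.84: |R|=0.3795
R=1: x+14/45x²=0 ⇒ x=−45/14=-3.2143; min R=1−1/(4·14/45)=0.1964>−1
Confirm numerically:
  x=-2.984: |R|=0.78621 <1
  x=-2.773: |R|=0.61930 <1
  x=-1.954: |R|=0.23386 <1
  x=-1.339: |R|=0.21880 <1
  x=-3.591: |R|=1.42087 >1
  x=-3.342: |R|=1.13279 >1
  x=-3.301: |R|=1.08905 >1
Interval (-3.2143, 0).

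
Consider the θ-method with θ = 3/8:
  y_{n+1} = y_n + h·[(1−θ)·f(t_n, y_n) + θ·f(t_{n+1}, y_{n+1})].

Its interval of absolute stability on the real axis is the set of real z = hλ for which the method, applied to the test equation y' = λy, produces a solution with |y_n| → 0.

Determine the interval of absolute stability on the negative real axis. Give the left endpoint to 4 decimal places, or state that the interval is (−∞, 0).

(-8.0000, 0).

Test eqn y'=λy, z=hλ:
  y_{n+1} = y_n + z·[5/8·y_n + 3/8·y_{n+1}] ⇒ (1 − 3/8z)y_{n+1} = (1 + 5/8z)y_n
  so R(z) = (1 + 5/8z)/(1 − 3/8z).

Need |R(x)|<1, x<0.
x=-0.6: |R|=0.5102
R=−1: 1+5/8x = −1+3/8x ⇒ -1/4x=2 ⇒ x=2/(-1/4)=-8.0000
Confirm numerically:
  x=-5.381: |R|=0.78304 <1
  x=-5.353: |R|=0.77996 <1
  x=-3.333: |R|=0.48142 <1
  x=-8.191: |R|=1.01173 >1
  x=-8.172: |R|=1.01058 >1
  x=-8.071: |R|=1.00441 >1
Stable set (-8.0000, 0).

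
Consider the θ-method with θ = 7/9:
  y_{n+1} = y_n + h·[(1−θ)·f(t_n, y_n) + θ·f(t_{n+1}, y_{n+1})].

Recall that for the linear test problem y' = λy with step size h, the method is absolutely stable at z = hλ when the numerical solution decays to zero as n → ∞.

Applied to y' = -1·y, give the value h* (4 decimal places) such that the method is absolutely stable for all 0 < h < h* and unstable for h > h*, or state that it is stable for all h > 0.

unbounded; (−∞, 0). Any h>0 works for λ=-1.

On y'=λy, z=hλ:
  y_{n+1} = y_n + z·[2/9·y_n + 7/9·y_{n+1}] ⇒ (1 − 7/9z)y_{n+1} = (1 + 2/9z)y_n
  R(z) = (1 + 2/9z)/(1 − 7/9z).

Find x<0 with |R(x)|<1.
x=-1.63: |R|=0.2812
x=-2: |R|=0.2174
x=-10: |R|=0.1392
x=-100: |R|=0.2694
θ=7/9≥1/2 ⇒ |1+2/9x|<|1−7/9x| ∀x<0 ⇒ unbounded interval.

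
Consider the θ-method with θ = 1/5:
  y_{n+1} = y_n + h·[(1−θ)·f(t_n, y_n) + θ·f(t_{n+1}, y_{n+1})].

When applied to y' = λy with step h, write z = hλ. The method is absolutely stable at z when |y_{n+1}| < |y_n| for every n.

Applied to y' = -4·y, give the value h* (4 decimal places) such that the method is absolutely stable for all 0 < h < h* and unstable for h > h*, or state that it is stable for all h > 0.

(-3.3333,0); λ=-4 ⇒ h* = (10/3)/4 = 0.8333.

With y'=λy (z=hλ):
  y_{n+1} = y_n + z·[4/5·y_n + 1/5·y_{n+1}] ⇒ (1 − 1/5z)y_{n+1} = (1 + 4/5z)y_n
  ⇒ R(z) = (1 + 4/5z)/(1 − 1/5z).

Find x<0 with |R(x)|<1.
x=-0.62: |R|=0.4484
R=−1: 1+4/5x = −1+1/5x ⇒ -3/5x=2 ⇒ x=2/(-3/5)=-3.3333
Confirm numerically:
  x=-3.182: |R|=0.94451 <1
  x=-1.918: |R|=0.38624 <1
  x=-1.805: |R|=0.32623 <1
  x=-1.538: |R|=0.17620 <1
  x=-3.645: |R|=1.10816 >1
  x=-3.508: |R|=1.06159 >1
  x=-3.453: |R|=1.04247 >1
Interval (-3.3333, 0).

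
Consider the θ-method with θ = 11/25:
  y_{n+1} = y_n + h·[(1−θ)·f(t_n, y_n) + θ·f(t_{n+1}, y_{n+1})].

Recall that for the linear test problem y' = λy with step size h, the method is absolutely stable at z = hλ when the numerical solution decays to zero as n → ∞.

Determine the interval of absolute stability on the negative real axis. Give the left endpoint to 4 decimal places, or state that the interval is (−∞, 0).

(-16.6667, 0).

On y'=λy, z=hλ:
  y_{n+1} = y_n + z·[14/25·y_n + 11/25·y_{n+1}] ⇒ (1 − 11/25z)y_{n+1} = (1 + 14/25z)y_n
  ⇒ R(z) = (1 + 14/25z)/(1 − 11/25z).

Find x<0 with |R(x)|<1.
x=-0.84: |R|=0.3867
R=−1: 1+14/25x = −1+11/25x ⇒ -3/25x=2 ⇒ x=2/(-3/25)=-16.6667
Confirm numerically:
  x=-11.550: |R|=0.89905 <1
  x=-9.536: |R|=0.83531 <1
  x=-8.787: |R|=0.80569 <1
  x=-8.093: |R|=0.77442 <1
  x=-17.217: |R|=1.00770 >1
  x=-17.109: |R|=1.00622 >1
  x=-16.848: |R|=1.00259 >1
So |R|<1 on (-16.6667, 0).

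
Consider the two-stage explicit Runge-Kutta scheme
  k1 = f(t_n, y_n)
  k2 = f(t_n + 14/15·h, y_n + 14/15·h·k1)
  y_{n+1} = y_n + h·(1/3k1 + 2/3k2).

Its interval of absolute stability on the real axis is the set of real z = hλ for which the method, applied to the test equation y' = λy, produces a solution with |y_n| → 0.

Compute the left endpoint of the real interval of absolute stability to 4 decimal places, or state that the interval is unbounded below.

left endpoint -1.6071.

Test eqn y'=λy, z=hλ:
  k1=λy_n ⇒ h·k1=z·y_n;  k2=λ(1+14/15z)y_n ⇒ h·k2=z(1+14/15z)y_n
  y_{n+1}/y_n = 1 + 1/3z + 2/3z(1+14/15z) = 1 + z + 28/45z²
  Hence R(z) = 1 + z + 28/45z².

Find x<0 with |R(x)|<1.
x=-1.52: |R|=0.9176
R=1: x+28/45x²=0 ⇒ x=−45/28=-1.6071; min R=1−1/(4·28/45)=0.5982>−1
Confirm numerically:
  x=-1.398: |R|=0.81807 <1
  x=-1.303: |R|=0.75341 <1
  x=-1.083: |R|=0.64680 <1
  x=-2.008: |R|=1.50084 >1
  x=-1.805: |R|=1.22222 >1
  x=-1.690: |R|=1.08713 >1
Interval (-1.6071, 0).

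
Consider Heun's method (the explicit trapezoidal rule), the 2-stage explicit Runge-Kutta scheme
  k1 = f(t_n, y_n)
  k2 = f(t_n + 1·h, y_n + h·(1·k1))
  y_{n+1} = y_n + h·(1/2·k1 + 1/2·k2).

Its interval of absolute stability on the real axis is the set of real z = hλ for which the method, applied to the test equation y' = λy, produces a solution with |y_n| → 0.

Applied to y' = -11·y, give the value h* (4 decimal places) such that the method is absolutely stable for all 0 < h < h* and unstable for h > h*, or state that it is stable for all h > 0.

Test eqn y'=λy, z=hλ:
  order 2, 2-stage ⇒ R(z)=1+z+z^2/2
  (e.g. R(-0.33)=0.72445, |R|=0.72445)

Boundary: |R(x)|=1, x<0.
x=-0.33: |R|=0.7245
|R(-1.86)|=0.8698 |R(-1.49)|=0.6200 |R(-0.99)|=0.5000
Bisect:
  x_lo=-2.6789 |R|=1.9093  x_hi=-0.3595 |R|=0.7051
  mid=-1.51920 |R|=0.63478 →hi
  mid=-2.09904 |R|=1.10395 →lo
  mid=-1.80912 |R|=0.82734 →hi
  mid=-1.95408 |R|=0.95514 →hi
  mid=-2.02656 |R|=1.02691 →lo
  mid=-1.99032 |R|=0.99037 →hi
  mid=-2.00844 |R|=1.00848 →lo
  mid=-1.99938 |R|=0.99938 →hi
  mid=-2.00391 |R|=1.00392 →lo
  ...
  [-2.00009,-1.99995] ⇒ x*=-2.0000
So |R|<1 on (-2.0000, 0).

(-2.0000,0); λ=-11 ⇒ h* = 0.1818.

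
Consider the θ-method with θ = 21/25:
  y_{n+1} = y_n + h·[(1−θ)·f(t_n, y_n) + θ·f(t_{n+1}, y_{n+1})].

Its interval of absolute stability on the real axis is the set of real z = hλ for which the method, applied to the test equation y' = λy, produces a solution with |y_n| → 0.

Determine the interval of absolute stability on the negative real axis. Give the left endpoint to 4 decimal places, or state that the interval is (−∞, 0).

On y'=λy, z=hλ:
  y_{n+1} = y_n + z·[4/25·y_n + 21/25·y_{n+1}] ⇒ (1 − 21/25z)y_{n+1} = (1 + 4/25z)y_n
  ⇒ R(z) = (1 + 4/25z)/(1 − 21/25z).

Solve |R(x)|<1 on ℝ⁻.
x=-1.34: |R|=0.3696
x=-2: |R|=0.2537
x=-10: |R|=0.0638
x=-100: |R|=0.1765
θ=21/25≥1/2 ⇒ |1+4/25x|<|1−21/25x| ∀x<0 ⇒ stable on all of ℝ⁻.

unbounded; (−∞, 0).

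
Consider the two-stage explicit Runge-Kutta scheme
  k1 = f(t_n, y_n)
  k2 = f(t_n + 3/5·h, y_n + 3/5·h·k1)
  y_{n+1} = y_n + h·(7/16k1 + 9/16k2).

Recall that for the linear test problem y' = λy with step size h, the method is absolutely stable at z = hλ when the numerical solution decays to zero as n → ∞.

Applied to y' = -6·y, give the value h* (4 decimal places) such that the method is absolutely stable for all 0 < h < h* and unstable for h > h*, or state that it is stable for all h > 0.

(-2.9630,0); λ=-6 ⇒ h* = (80/27)/6 = 0.4938.

On y'=λy, z=hλ:
  k1=λy_n ⇒ h·k1=z·y_n;  k2=λ(1+3/5z)y_n ⇒ h·k2=z(1+3/5z)y_n
  y_{n+1}/y_n = 1 + 7/16z + 9/16z(1+3/5z) = 1 + z + 27/80z²
  ⇒ R(z) = 1 + z + 27/80z².

Find x<0 with |R(x)|<1.
x=-1.79: |R|=0.2914
R=1: x+27/80x²=0 ⇒ x=−80/27=-2.9630; min R=1−1/(4·27/80)=0.2593>−1
Confirm numerically:
  x=-1.777: |R|=0.28873 <1
  x=-1.748: |R|=0.28323 <1
  x=-1.630: |R|=0.26670 <1
  x=-3.234: |R|=1.29583 >1
  x=-3.170: |R|=1.22150 >1
  x=-3.100: |R|=1.14338 >1
Interval (-2.9630, 0).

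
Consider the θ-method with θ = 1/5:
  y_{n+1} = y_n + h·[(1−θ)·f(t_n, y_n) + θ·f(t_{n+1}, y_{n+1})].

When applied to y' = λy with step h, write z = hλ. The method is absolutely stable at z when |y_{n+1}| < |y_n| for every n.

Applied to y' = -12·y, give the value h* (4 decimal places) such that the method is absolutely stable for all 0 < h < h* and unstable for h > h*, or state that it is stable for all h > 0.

Set f=λy, z=hλ:
  y_{n+1} = y_n + z·[4/5·y_n + 1/5·y_{n+1}] ⇒ (1 − 1/5z)y_{n+1} = (1 + 4/5z)y_n
  R(z) = (1 + 4/5z)/(1 − 1/5z).

Find x<0 with |R(x)|<1.
x=-1.53: |R|=0.1715
R=−1: 1+4/5x = −1+1/5x ⇒ -3/5x=2 ⇒ x=2/(-3/5)=-3.3333
Confirm numerically:
  x=-2.912: |R|=0.84024 <1
  x=-2.459: |R|=0.64834 <1
  x=-2.425: |R|=0.63300 <1
  x=-1.770: |R|=0.30724 <1
  x=-3.856: |R|=1.17706 >1
  x=-3.762: |R|=1.14677 >1
  x=-3.382: |R|=1.01742 >1
Interval (-3.3333, 0).

(-3.3333,0); λ=-12 ⇒ h* = (10/3)/12 = 0.2778.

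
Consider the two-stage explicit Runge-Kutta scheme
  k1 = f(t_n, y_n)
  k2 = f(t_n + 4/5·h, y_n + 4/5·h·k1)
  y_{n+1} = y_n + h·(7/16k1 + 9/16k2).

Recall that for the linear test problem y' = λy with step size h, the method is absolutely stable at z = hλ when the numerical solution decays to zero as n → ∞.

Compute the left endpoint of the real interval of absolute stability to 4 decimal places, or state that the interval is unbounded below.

z* = -2.2222.

On y'=λy, z=hλ:
  k1=λy_n ⇒ h·k1=z·y_n;  k2=λ(1+4/5z)y_n ⇒ h·k2=z(1+4/5z)y_n
  y_{n+1}/y_n = 1 + 7/16z + 9/16z(1+4/5z) = 1 + z + 9/20z²
  ⇒ R(z) = 1 + z + 9/20z².

Solve |R(x)|<1 on ℝ⁻.
x=-0.7: |R|=0.5205
R=1: x+9/20x²=0 ⇒ x=−20/9=-2.2222; min R=1−1/(4·9/20)=0.4444>−1
Confirm numerically:
  x=-2.079: |R|=0.86601 <1
  x=-1.478: |R|=0.50502 <1
  x=-0.893: |R|=0.46585 <1
  x=-2.732: |R|=1.62672 >1
  x=-2.410: |R|=1.20365 >1
So |R|<1 on (-2.2222, 0).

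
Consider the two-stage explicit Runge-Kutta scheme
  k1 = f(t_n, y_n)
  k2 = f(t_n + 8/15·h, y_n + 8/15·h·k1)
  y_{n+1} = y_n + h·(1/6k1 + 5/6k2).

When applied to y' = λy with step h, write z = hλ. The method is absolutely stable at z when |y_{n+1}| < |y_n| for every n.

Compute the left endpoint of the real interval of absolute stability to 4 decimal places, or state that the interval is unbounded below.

Test eqn y'=λy, z=hλ:
  k1=λy_n ⇒ h·k1=z·y_n;  k2=λ(1+8/15z)y_n ⇒ h·k2=z(1+8/15z)y_n
  y_{n+1}/y_n = 1 + 1/6z + 5/6z(1+8/15z) = 1 + z + 4/9z²
  R(z) = 1 + z + 4/9z².

Find x<0 with |R(x)|<1.
x=-1.61: |R|=0.5420
R=1: x+4/9x²=0 ⇒ x=−9/4=-2.2500; min R=1−1/(4·4/9)=0.4375>−1
Confirm numerically:
  x=-2.174: |R|=0.92657 <1
  x=-1.944: |R|=0.73562 <1
  x=-1.590: |R|=0.53360 <1
  x=-1.374: |R|=0.46506 <1
  x=-2.775: |R|=1.64750 >1
  x=-2.545: |R|=1.33368 >1
  x=-2.373: |R|=1.12972 >1
So |R|<1 on (-2.2500, 0).

z* = -2.2500.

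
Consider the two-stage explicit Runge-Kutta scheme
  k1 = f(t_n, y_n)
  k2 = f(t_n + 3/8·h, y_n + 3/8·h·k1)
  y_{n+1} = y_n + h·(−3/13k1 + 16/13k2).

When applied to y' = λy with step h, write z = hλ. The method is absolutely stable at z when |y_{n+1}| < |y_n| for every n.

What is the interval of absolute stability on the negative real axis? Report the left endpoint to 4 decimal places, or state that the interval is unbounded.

With y'=λy (z=hλ):
  k1=λy_n ⇒ h·k1=z·y_n;  k2=λ(1+3/8z)y_n ⇒ h·k2=z(1+3/8z)y_n
  y_{n+1}/y_n = 1 − 3/13z + 16/13z(1+3/8z) = 1 + z + 6/13z²
  ⇒ R(z) = 1 + z + 6/13z².

Find x<0 with |R(x)|<1.
x=-0.59: |R|=0.5707
R=1: x+6/13x²=0 ⇒ x=−13/6=-2.1667; min R=1−1/(4·6/13)=0.4583>−1
Confirm numerically:
  x=-2.127: |R|=0.96106 <1
  x=-1.287: |R|=0.47748 <1
  x=-0.964: |R|=0.46491 <1
  x=-0.924: |R|=0.47005 <1
  x=-2.650: |R|=1.59115 >1
  x=-2.566: |R|=1.47293 >1
  x=-2.402: |R|=1.26089 >1
So |R|<1 on (-2.1667, 0).

z∈(-2.1667,0).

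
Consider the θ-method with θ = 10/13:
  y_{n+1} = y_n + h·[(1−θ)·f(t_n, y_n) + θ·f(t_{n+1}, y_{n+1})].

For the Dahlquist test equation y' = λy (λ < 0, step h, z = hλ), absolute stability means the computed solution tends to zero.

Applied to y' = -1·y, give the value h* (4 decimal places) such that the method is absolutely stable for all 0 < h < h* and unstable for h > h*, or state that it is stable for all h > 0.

Test eqn y'=λy, z=hλ:
  y_{n+1} = y_n + z·[3/13·y_n + 10/13·y_{n+1}] ⇒ (1 − 10/13z)y_{n+1} = (1 + 3/13z)y_n
  Hence R(z) = (1 + 3/13z)/(1 − 10/13z).

Find x<0 with |R(x)|<1.
x=-0.87: |R|=0.4788
x=-2: |R|=0.2121
x=-10: |R|=0.1504
x=-100: |R|=0.2833
θ=10/13≥1/2 ⇒ |1+3/13x|<|1−10/13x| ∀x<0 ⇒ unbounded interval.

interval (−∞, 0). Any h>0 works for λ=-1.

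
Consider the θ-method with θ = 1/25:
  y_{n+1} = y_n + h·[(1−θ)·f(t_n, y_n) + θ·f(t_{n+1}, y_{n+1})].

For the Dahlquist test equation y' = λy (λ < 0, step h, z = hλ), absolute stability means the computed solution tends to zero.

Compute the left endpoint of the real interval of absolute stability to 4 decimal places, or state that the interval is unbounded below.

left endpoint -2.1739.

Set f=λy, z=hλ:
  y_{n+1} = y_n + z·[24/25·y_n + 1/25·y_{n+1}] ⇒ (1 − 1/25z)y_{n+1} = (1 + 24/25z)y_n
  R(z) = (1 + 24/25z)/(1 − 1/25z).

Solve |R(x)|<1 on ℝ⁻.
x=-1.65: |R|=0.5478
R=−1: 1+24/25x = −1+1/25x ⇒ -23/25x=2 ⇒ x=2/(-23/25)=-2.1739
Confirm numerically:
  x=-1.922: |R|=0.78479 <1
  x=-1.912: |R|=0.77616 <1
  x=-1.433: |R|=0.35531 <1
  x=-1.387: |R|=0.31409 <1
  x=-2.463: |R|=1.24211 >1
  x=-2.208: |R|=1.02882 >1
So |R|<1 on (-2.1739, 0).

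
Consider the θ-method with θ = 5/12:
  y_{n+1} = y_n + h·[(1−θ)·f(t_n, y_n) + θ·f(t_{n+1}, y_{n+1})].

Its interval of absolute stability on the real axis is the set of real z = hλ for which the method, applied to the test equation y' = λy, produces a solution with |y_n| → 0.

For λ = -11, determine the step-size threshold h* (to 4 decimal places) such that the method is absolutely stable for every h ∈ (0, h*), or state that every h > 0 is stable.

Test eqn y'=λy, z=hλ:
  y_{n+1} = y_n + z·[7/12·y_n + 5/12·y_{n+1}] ⇒ (1 − 5/12z)y_{n+1} = (1 + 7/12z)y_n
  so R(z) = (1 + 7/12z)/(1 − 5/12z).

Find x<0 with |R(x)|<1.
x=-1.18: |R|=0.2089
R=−1: 1+7/12x = −1+5/12x ⇒ -1/6x=2 ⇒ x=2/(-1/6)=-12.0000
Confirm numerically:
  x=-11.025: |R|=0.97095 <1
  x=-8.996: |R|=0.89456 <1
  x=-5.198: |R|=0.64191 <1
  x=-12.412: |R|=1.01113 >1
  x=-12.111: |R|=1.00306 >1
  x=-12.089: |R|=1.00246 >1
So |R|<1 on (-12.0000, 0).

(-12.0000,0); λ=-11 ⇒ h* = (12)/11 = 1.0909.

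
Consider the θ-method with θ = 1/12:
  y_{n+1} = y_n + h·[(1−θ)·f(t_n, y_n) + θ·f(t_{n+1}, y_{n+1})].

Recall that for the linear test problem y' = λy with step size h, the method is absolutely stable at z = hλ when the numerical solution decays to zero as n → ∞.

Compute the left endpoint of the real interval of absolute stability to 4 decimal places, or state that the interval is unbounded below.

z* = -2.4000.

With y'=λy (z=hλ):
  y_{n+1} = y_n + z·[11/12·y_n + 1/12·y_{n+1}] ⇒ (1 − 1/12z)y_{n+1} = (1 + 11/12z)y_n
  ⇒ R(z) = (1 + 11/12z)/(1 − 1/12z).

Find x<0 with |R(x)|<1.
x=-0.48: |R|=0.5385
R=−1: 1+11/12x = −1+1/12x ⇒ -5/6x=2 ⇒ x=2/(-5/6)=-2.4000
Confirm numerically:
  x=-2.288: |R|=0.92161 <1
  x=-2.157: |R|=0.82835 <1
  x=-1.953: |R|=0.67964 <1
  x=-1.463: |R|=0.30402 <1
  x=-2.486: |R|=1.05937 >1
  x=-2.422: |R|=1.01525 >1
Stable set (-2.4000, 0).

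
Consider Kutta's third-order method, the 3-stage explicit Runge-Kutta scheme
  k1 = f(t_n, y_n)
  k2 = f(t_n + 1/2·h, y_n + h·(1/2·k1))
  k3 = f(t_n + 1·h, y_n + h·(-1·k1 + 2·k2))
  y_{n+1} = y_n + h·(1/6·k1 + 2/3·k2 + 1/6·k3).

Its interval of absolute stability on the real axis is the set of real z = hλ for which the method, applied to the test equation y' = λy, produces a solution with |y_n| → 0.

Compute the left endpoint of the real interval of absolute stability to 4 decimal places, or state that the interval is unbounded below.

On y'=λy, z=hλ:
  order 3, 3-stage ⇒ R(z)=1+z+z^2/2+z^3/6
  (e.g. R(-1.45)=0.09315, |R|=0.09315)

Solve |R(x)|<1 on ℝ⁻.
x=-1.45: |R|=0.0931
|R(-1.88)|=0.2202 |R(-1.77)|=0.1278 |R(-1.31)|=0.1734
Bisect:
  x_lo=-3.1263 |R|=2.3321  x_hi=-0.3114 |R|=0.7320
  mid=-1.71888 |R|=0.08802 →hi
  mid=-2.42260 |R|=0.85781 →hi
  mid=-2.77447 |R|=1.48513 →lo
  mid=-2.59854 |R|=1.14673 →lo
  mid=-2.51057 |R|=0.99643 →hi
  mid=-2.55455 |R|=1.07008 →lo
  mid=-2.53256 |R|=1.03288 →lo
  mid=-2.52157 |R|=1.01456 →lo
  mid=-2.51607 |R|=1.00547 →lo
  mid=-2.51332 |R|=1.00095 →lo
  ...
  [-2.51280,-2.51263] ⇒ x*=-2.5127
Interval (-2.5127, 0).

z* = -2.5127.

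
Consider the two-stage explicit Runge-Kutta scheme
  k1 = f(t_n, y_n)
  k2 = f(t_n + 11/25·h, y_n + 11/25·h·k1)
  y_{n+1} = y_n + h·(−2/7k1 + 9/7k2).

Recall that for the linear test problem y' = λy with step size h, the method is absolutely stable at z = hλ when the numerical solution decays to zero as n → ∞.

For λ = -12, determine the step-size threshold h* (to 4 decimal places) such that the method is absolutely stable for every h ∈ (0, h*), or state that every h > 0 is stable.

With y'=λy (z=hλ):
  k1=λy_n ⇒ h·k1=z·y_n;  k2=λ(1+11/25z)y_n ⇒ h·k2=z(1+11/25z)y_n
  y_{n+1}/y_n = 1 − 2/7z + 9/7z(1+11/25z) = 1 + z + 99/175z²
  Hence R(z) = 1 + z + 99/175z².

Boundary: |R(x)|=1, x<0.
x=-0.77: |R|=0.5654
R=1: x+99/175x²=0 ⇒ x=−175/99=-1.7677; min R=1−1/(4·99/175)=0.5581>−1
Confirm numerically:
  x=-1.624: |R|=0.86800 <1
  x=-1.332: |R|=0.67170 <1
  x=-1.166: |R|=0.60312 <1
  x=-2.129: |R|=1.43518 >1
  x=-2.120: |R|=1.42255 >1
Stable set (-1.7677, 0).

(-1.7677,0); λ=-12 ⇒ h* = (175/99)/12 = 0.1473.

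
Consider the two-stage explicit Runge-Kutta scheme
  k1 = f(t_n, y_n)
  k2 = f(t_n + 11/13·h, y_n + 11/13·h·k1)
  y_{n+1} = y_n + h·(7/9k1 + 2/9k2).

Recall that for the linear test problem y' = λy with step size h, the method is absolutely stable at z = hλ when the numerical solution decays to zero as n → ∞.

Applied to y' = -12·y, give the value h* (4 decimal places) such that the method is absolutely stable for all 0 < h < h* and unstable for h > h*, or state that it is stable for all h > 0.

(-5.3182,0); λ=-12 ⇒ h* = (117/22)/12 = 0.4432.

With y'=λy (z=hλ):
  k1=λy_n ⇒ h·k1=z·y_n;  k2=λ(1+11/13z)y_n ⇒ h·k2=z(1+11/13z)y_n
  y_{n+1}/y_n = 1 + 7/9z + 2/9z(1+11/13z) = 1 + z + 22/117z²
  so R(z) = 1 + z + 22/117z².

Need |R(x)|<1, x<0.
x=-1.55: |R|=0.0982
R=1: x+22/117x²=0 ⇒ x=−117/22=-5.3182; min R=1−1/(4·22/117)=-0.3295>−1
Confirm numerically:
  x=-4.468: |R|=0.28573 <1
  x=-3.855: |R|=0.06062 <1
  x=-3.329: |R|=0.24516 <1
  x=-5.702: |R|=1.41152 >1
  x=-5.643: |R|=1.34466 >1
Stable set (-5.3182, 0).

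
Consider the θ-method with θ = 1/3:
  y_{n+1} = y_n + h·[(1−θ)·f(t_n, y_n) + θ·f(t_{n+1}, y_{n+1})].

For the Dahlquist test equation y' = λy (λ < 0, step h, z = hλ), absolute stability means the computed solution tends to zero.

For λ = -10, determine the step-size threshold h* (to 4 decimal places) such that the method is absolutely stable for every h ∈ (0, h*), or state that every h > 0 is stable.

(-6.0000,0); λ=-10 ⇒ h* = (6)/10 = 0.6000.

Set f=λy, z=hλ:
  y_{n+1} = y_n + z·[2/3·y_n + 1/3·y_{n+1}] ⇒ (1 − 1/3z)y_{n+1} = (1 + 2/3z)y_n
  so R(z) = (1 + 2/3z)/(1 − 1/3z).

Boundary: |R(x)|=1, x<0.
x=-1.05: |R|=0.2222
R=−1: 1+2/3x = −1+1/3x ⇒ -1/3x=2 ⇒ x=2/(-1/3)=-6.0000
Confirm numerically:
  x=-4.569: |R|=0.81094 <1
  x=-2.900: |R|=0.47458 <1
  x=-2.842: |R|=0.45943 <1
  x=-2.600: |R|=0.39286 <1
  x=-6.074: |R|=1.00816 >1
  x=-6.059: |R|=1.00651 >1
Interval (-6.0000, 0).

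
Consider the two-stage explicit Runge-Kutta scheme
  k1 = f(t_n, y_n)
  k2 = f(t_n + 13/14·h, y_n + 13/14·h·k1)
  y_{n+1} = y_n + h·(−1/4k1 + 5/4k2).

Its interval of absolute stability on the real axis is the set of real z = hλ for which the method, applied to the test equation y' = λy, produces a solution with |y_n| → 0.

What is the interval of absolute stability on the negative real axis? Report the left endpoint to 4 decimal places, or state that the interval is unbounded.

Set f=λy, z=hλ:
  k1=λy_n ⇒ h·k1=z·y_n;  k2=λ(1+13/14z)y_n ⇒ h·k2=z(1+13/14z)y_n
  y_{n+1}/y_n = 1 − 1/4z + 5/4z(1+13/14z) = 1 + z + 65/56z²
  ⇒ R(z) = 1 + z + 65/56z².

Boundary: |R(x)|=1, x<0.
x=-1.62: |R|=2.4262
R=1: x+65/56x²=0 ⇒ x=−56/65=-0.8615; min R=1−1/(4·65/56)=0.7846>−1
Confirm numerically:
  x=-0.811: |R|=0.95243 <1
  x=-0.778: |R|=0.92456 <1
  x=-0.572: |R|=0.80777 <1
  x=-0.362: |R|=0.79010 <1
  x=-1.388: |R|=1.84817 >1
  x=-1.289: |R|=1.63955 >1
  x=-0.997: |R|=1.15676 >1
Stable set (-0.8615, 0).

(-0.8615, 0).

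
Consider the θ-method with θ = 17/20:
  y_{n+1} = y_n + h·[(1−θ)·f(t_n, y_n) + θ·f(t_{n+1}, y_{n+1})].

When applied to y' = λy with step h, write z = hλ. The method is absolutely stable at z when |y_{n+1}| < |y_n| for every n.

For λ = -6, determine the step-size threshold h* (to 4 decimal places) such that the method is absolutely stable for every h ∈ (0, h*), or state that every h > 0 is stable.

interval (−∞, 0). Any h>0 works for λ=-6.

On y'=λy, z=hλ:
  y_{n+1} = y_n + z·[3/20·y_n + 17/20·y_{n+1}] ⇒ (1 − 17/20z)y_{n+1} = (1 + 3/20z)y_n
  so R(z) = (1 + 3/20z)/(1 − 17/20z).

Need |R(x)|<1, x<0.
x=-1.78: |R|=0.2917
x=-2: |R|=0.2593
x=-10: |R|=0.0526
x=-100: |R|=0.1628
θ=17/20≥1/2 ⇒ |1+3/20x|<|1−17/20x| ∀x<0 ⇒ interval (−∞,0).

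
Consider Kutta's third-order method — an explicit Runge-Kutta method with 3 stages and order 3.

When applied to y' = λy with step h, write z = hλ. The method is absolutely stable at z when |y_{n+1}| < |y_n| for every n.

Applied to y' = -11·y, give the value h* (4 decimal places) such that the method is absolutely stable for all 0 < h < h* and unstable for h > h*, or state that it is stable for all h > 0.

(-2.5127,0); λ=-11 ⇒ h* = 0.2284.

Set f=λy, z=hλ:
  order 3, 3-stage ⇒ R(z)=1+z+z^2/2+z^3/6
  (e.g. R(-1.12)=0.27305, |R|=0.27305)

Boundary: |R(x)|=1, x<0.
x=-1.12: |R|=0.2730
|R(-2.38)|=0.7947 |R(-2.17)|=0.5186
Bisect:
  x_lo=-3.1999 |R|=2.5411  x_hi=-0.3473 |R|=0.7060
  mid=-1.77360 |R|=0.13063 →hi
  mid=-2.48676 |R|=0.95779 →hi
  mid=-2.84334 |R|=1.63226 →lo
  mid=-2.66505 |R|=1.26856 →lo
  mid=-2.57591 |R|=1.10691 →lo
  mid=-2.53133 |R|=1.03083 →lo
  mid=-2.50905 |R|=0.99393 →hi
  mid=-2.52019 |R|=1.01229 →lo
  ...
  [-2.51288,-2.51270] ⇒ x*=-2.5127
So |R|<1 on (-2.5127, 0).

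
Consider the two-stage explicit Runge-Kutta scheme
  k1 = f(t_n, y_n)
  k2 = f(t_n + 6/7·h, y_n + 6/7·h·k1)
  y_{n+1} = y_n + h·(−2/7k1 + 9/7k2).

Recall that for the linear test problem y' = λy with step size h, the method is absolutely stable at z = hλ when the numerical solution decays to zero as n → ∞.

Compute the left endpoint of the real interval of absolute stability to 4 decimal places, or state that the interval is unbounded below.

With y'=λy (z=hλ):
  k1=λy_n ⇒ h·k1=z·y_n;  k2=λ(1+6/7z)y_n ⇒ h·k2=z(1+6/7z)y_n
  y_{n+1}/y_n = 1 − 2/7z + 9/7z(1+6/7z) = 1 + z + 54/49z²
  so R(z) = 1 + z + 54/49z².

Find x<0 with |R(x)|<1.
x=-1.7: |R|=2.4849
R=1: x+54/49x²=0 ⇒ x=−49/54=-0.9074; min R=1−1/(4·54/49)=0.7731>−1
Confirm numerically:
  x=-0.799: |R|=0.90454 <1
  x=-0.678: |R|=0.82859 <1
  x=-0.367: |R|=0.78143 <1
  x=-1.479: |R|=1.93165 >1
  x=-1.191: |R|=1.37222 >1
  x=-1.058: |R|=1.17558 >1
Interval (-0.9074, 0).

left endpoint -0.9074.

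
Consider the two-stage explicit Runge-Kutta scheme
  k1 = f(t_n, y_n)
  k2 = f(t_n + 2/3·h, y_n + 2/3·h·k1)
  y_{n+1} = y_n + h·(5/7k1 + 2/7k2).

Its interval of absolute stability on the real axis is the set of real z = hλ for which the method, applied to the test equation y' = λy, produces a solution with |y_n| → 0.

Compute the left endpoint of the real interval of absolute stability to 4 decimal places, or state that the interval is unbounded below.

left endpoint -5.2500.

With y'=λy (z=hλ):
  k1=λy_n ⇒ h·k1=z·y_n;  k2=λ(1+2/3z)y_n ⇒ h·k2=z(1+2/3z)y_n
  y_{n+1}/y_n = 1 + 5/7z + 2/7z(1+2/3z) = 1 + z + 4/21z²
  so R(z) = 1 + z + 4/21z².

Solve |R(x)|<1 on ℝ⁻.
x=-0.96: |R|=0.2155
R=1: x+4/21x²=0 ⇒ x=−21/4=-5.2500; min R=1−1/(4·4/21)=-0.3125>−1
Confirm numerically:
  x=-4.980: |R|=0.74389 <1
  x=-3.226: |R|=0.24370 <1
  x=-3.058: |R|=0.27679 <1
  x=-5.673: |R|=1.45708 >1
  x=-5.405: |R|=1.15958 >1
  x=-5.353: |R|=1.10502 >1
Stable set (-5.2500, 0).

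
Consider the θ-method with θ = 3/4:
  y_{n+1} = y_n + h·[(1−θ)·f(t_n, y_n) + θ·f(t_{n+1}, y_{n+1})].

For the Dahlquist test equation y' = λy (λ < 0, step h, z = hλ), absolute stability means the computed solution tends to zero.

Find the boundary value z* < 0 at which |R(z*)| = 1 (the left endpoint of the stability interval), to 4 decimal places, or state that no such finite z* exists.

(−∞, 0) — no finite endpoint.

Set f=λy, z=hλ:
  y_{n+1} = y_n + z·[1/4·y_n + 3/4·y_{n+1}] ⇒ (1 − 3/4z)y_{n+1} = (1 + 1/4z)y_n
  R(z) = (1 + 1/4z)/(1 − 3/4z).

Boundary: |R(x)|=1, x<0.
x=-1.58: |R|=0.2769
x=-2: |R|=0.2000
x=-10: |R|=0.1765
x=-100: |R|=0.3158
θ=3/4≥1/2 ⇒ |1+1/4x|<|1−3/4x| ∀x<0 ⇒ unbounded interval.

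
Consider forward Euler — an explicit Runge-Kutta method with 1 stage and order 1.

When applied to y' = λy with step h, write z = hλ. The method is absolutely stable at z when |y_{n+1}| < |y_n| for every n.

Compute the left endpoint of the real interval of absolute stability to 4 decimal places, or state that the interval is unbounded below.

left endpoint -2.0000.

With y'=λy (z=hλ):
  order 1, 1-stage ⇒ R(z)=1+z
  (e.g. R(-0.85)=0.15000, |R|=0.15000)

Need |R(x)|<1, x<0.
x=-0.85: |R|=0.1500
|R(-1.46)|=0.4600 |R(-1.07)|=0.0700 |R(-0.84)|=0.1600
Bisect:
  x_lo=-2.8412 |R|=1.8412  x_hi=-0.1327 |R|=0.8673
  mid=-1.48694 |R|=0.48694 →hi
  mid=-2.16407 |R|=1.16407 →lo
  mid=-1.82551 |R|=0.82551 →hi
  mid=-1.99479 |R|=0.99479 →hi
  mid=-2.07943 |R|=1.07943 →lo
  mid=-2.03711 |R|=1.03711 →lo
  mid=-2.01595 |R|=1.01595 →lo
  mid=-2.00537 |R|=1.00537 →lo
  mid=-2.00008 |R|=1.00008 →lo
  ...
  [-2.00008,-1.99992] ⇒ x*=-2.0000
Stable set (-2.0000, 0).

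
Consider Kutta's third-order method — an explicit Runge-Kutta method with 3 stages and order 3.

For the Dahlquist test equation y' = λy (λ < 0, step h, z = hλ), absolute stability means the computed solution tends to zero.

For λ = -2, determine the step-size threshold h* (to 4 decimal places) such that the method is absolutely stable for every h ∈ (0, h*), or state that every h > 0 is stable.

Test eqn y'=λy, z=hλ:
  order 3, 3-stage ⇒ R(z)=1+z+z^2/2+z^3/6
  (e.g. R(-0.71)=0.48240, |R|=0.48240)

Find x<0 with |R(x)|<1.
x=-0.71: |R|=0.4824
|R(-2.02)|=0.3535 |R(-1.74)|=0.1042 |R(-0.84)|=0.4140
Bisect:
  x_lo=-3.1629 |R|=2.4346  x_hi=-0.1491 |R|=0.8615
  mid=-1.65601 |R|=0.04172 →hi
  mid=-2.40947 |R|=0.83808 →hi
  mid=-2.78621 |R|=1.50960 →lo
  mid=-2.59784 |R|=1.14549 →lo
  mid=-2.50366 |R|=0.98512 →hi
  mid=-2.55075 |R|=1.06359 →lo
  mid=-2.52720 |R|=1.02393 →lo
  mid=-2.51543 |R|=1.00442 →lo
  ...
  [-2.51286,-2.51267] ⇒ x*=-2.5127
So |R|<1 on (-2.5127, 0).

(-2.5127,0); λ=-2 ⇒ h* = 1.2564.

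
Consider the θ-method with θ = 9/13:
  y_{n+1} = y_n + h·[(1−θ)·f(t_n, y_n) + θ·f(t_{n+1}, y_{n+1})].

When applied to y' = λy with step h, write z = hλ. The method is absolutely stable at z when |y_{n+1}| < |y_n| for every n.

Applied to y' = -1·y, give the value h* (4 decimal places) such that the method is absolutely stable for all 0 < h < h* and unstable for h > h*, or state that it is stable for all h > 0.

unbounded; (−∞, 0). Any h>0 works for λ=-1.

With y'=λy (z=hλ):
  y_{n+1} = y_n + z·[4/13·y_n + 9/13·y_{n+1}] ⇒ (1 − 9/13z)y_{n+1} = (1 + 4/13z)y_n
  R(z) = (1 + 4/13z)/(1 − 9/13z).

Find x<0 with |R(x)|<1.
x=-1.54: |R|=0.2547
x=-2: |R|=0.1613
x=-10: |R|=0.2621
x=-100: |R|=0.4239
θ=9/13≥1/2 ⇒ |1+4/13x|<|1−9/13x| ∀x<0 ⇒ stable on all of ℝ⁻.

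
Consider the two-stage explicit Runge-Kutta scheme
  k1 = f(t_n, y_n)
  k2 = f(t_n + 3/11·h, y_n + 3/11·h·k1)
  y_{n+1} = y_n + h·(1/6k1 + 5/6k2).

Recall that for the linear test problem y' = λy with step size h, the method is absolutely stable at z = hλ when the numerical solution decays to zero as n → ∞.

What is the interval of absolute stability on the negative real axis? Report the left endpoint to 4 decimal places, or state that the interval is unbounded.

Test eqn y'=λy, z=hλ:
  k1=λy_n ⇒ h·k1=z·y_n;  k2=λ(1+3/11z)y_n ⇒ h·k2=z(1+3/11z)y_n
  y_{n+1}/y_n = 1 + 1/6z + 5/6z(1+3/11z) = 1 + z + 5/22z²
  R(z) = 1 + z + 5/22z².

Find x<0 with |R(x)|<1.
x=-0.32: |R|=0.7033
R=1: x+5/22x²=0 ⇒ x=−22/5=-4.4000; min R=1−1/(4·5/22)=-0.1000>−1
Confirm numerically:
  x=-4.376: |R|=0.97613 <1
  x=-3.609: |R|=0.35120 <1
  x=-2.810: |R|=0.01543 <1
  x=-2.170: |R|=0.09980 <1
  x=-4.945: |R|=1.61251 >1
  x=-4.831: |R|=1.47322 >1
Stable set (-4.4000, 0).

z∈(-4.4000,0).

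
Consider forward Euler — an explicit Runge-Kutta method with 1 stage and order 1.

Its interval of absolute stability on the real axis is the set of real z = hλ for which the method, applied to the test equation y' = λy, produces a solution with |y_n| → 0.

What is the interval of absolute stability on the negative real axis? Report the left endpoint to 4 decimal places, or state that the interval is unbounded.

(-2.0000, 0).

On y'=λy, z=hλ:
  order 1, 1-stage ⇒ R(z)=1+z
  (e.g. R(-1.56)=-0.56000, |R|=0.56000)

Solve |R(x)|<1 on ℝ⁻.
x=-1.56: |R|=0.5600
|R(-1.52)|=0.5200 |R(-1.47)|=0.4700 |R(-1.05)|=0.0500
Bisect:
  x_lo=-2.7073 |R|=1.7073  x_hi=-0.2787 |R|=0.7213
  mid=-1.49300 |R|=0.49300 →hi
  mid=-2.10017 |R|=1.10017 →lo
  mid=-1.79659 |R|=0.79659 →hi
  mid=-1.94838 |R|=0.94838 →hi
  mid=-2.02427 |R|=1.02427 →lo
  mid=-1.98632 |R|=0.98632 →hi
  mid=-2.00530 |R|=1.00530 →lo
  mid=-1.99581 |R|=0.99581 →hi
  ...
  [-2.00011,-1.99996] ⇒ x*=-2.0000
So |R|<1 on (-2.0000, 0).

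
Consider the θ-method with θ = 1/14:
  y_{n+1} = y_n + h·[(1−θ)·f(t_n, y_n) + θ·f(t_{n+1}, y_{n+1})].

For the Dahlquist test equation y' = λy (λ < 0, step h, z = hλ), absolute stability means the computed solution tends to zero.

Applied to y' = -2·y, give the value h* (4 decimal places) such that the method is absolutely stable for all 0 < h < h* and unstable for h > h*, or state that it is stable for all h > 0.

(-2.3333,0); λ=-2 ⇒ h* = (7/3)/2 = 1.1667.

Set f=λy, z=hλ:
  y_{n+1} = y_n + z·[13/14·y_n + 1/14·y_{n+1}] ⇒ (1 − 1/14z)y_{n+1} = (1 + 13/14z)y_n
  ⇒ R(z) = (1 + 13/14z)/(1 − 1/14z).

Find x<0 with |R(x)|<1.
x=-0.76: |R|=0.2791
R=−1: 1+13/14x = −1+1/14x ⇒ -6/7x=2 ⇒ x=2/(-6/7)=-2.3333
Confirm numerically:
  x=-2.175: |R|=0.88253 <1
  x=-1.442: |R|=0.30734 <1
  x=-1.376: |R|=0.25286 <1
  x=-2.922: |R|=1.41744 >1
  x=-2.757: |R|=1.30340 >1
So |R|<1 on (-2.3333, 0).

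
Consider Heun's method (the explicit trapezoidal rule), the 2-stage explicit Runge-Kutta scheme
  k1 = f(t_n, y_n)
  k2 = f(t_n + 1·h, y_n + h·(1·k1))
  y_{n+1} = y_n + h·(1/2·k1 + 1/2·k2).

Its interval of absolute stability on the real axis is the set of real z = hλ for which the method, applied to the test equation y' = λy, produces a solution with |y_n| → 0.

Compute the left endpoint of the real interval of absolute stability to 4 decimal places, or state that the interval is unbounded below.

Test eqn y'=λy, z=hλ:
  order 2, 2-stage ⇒ R(z)=1+z+z^2/2
  (e.g. R(-0.87)=0.50845, |R|=0.50845)

Need |R(x)|<1, x<0.
x=-0.87: |R|=0.5085
|R(-2.12)|=1.1272 |R(-2.06)|=1.0618 |R(-1.21)|=0.5221
Bisect:
  x_lo=-2.7535 |R|=2.0375  x_hi=-0.1203 |R|=0.8869
  mid=-1.43693 |R|=0.59545 →hi
  mid=-2.09523 |R|=1.09977 →lo
  mid=-1.76608 |R|=0.79344 →hi
  mid=-1.93066 |R|=0.93306 →hi
  mid=-2.01295 |R|=1.01303 →lo
  mid=-1.97180 |R|=0.97220 →hi
  mid=-1.99237 |R|=0.99240 →hi
  mid=-2.00266 |R|=1.00266 →lo
  mid=-1.99752 |R|=0.99752 →hi
  ...
  [-2.00009,-1.99993] ⇒ x*=-2.0000
So |R|<1 on (-2.0000, 0).

left endpoint -2.0000.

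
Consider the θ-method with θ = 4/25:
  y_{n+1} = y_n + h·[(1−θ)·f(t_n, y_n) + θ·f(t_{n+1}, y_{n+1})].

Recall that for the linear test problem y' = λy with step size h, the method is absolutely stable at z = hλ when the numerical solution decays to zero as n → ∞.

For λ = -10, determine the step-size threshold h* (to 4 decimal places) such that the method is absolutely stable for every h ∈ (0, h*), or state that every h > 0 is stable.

On y'=λy, z=hλ:
  y_{n+1} = y_n + z·[21/25·y_n + 4/25·y_{n+1}] ⇒ (1 − 4/25z)y_{n+1} = (1 + 21/25z)y_n
  R(z) = (1 + 21/25z)/(1 − 4/25z).

Find x<0 with |R(x)|<1.
x=-1.25: |R|=0.0417
R=−1: 1+21/25x = −1+4/25x ⇒ -17/25x=2 ⇒ x=2/(-17/25)=-2.9412
Confirm numerically:
  x=-2.666: |R|=0.86883 <1
  x=-1.737: |R|=0.35924 <1
  x=-1.423: |R|=0.15910 <1
  x=-3.374: |R|=1.19114 >1
  x=-3.142: |R|=1.09088 >1
  x=-2.978: |R|=1.01696 >1
So |R|<1 on (-2.9412, 0).

(-2.9412,0); λ=-10 ⇒ h* = (50/17)/10 = 0.2941.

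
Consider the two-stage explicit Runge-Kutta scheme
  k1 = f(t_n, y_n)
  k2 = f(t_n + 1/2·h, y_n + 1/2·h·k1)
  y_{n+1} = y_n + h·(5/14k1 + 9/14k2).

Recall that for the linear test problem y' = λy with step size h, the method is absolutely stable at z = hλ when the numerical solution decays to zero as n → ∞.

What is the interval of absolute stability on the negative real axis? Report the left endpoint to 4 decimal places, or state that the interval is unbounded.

With y'=λy (z=hλ):
  k1=λy_n ⇒ h·k1=z·y_n;  k2=λ(1+1/2z)y_n ⇒ h·k2=z(1+1/2z)y_n
  y_{n+1}/y_n = 1 + 5/14z + 9/14z(1+1/2z) = 1 + z + 9/28z²
  ⇒ R(z) = 1 + z + 9/28z².

Boundary: |R(x)|=1, x<0.
x=-0.32: |R|=0.7129
R=1: x+9/28x²=0 ⇒ x=−28/9=-3.1111; min R=1−1/(4·9/28)=0.2222>−1
Confirm numerically:
  x=-2.356: |R|=0.42817 <1
  x=-1.998: |R|=0.28514 <1
  x=-1.553: |R|=0.22222 <1
  x=-1.494: |R|=0.22344 <1
  x=-3.482: |R|=1.41510 >1
  x=-3.355: |R|=1.26301 >1
  x=-3.263: |R|=1.15930 >1
Stable set (-3.1111, 0).

(-3.1111, 0).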